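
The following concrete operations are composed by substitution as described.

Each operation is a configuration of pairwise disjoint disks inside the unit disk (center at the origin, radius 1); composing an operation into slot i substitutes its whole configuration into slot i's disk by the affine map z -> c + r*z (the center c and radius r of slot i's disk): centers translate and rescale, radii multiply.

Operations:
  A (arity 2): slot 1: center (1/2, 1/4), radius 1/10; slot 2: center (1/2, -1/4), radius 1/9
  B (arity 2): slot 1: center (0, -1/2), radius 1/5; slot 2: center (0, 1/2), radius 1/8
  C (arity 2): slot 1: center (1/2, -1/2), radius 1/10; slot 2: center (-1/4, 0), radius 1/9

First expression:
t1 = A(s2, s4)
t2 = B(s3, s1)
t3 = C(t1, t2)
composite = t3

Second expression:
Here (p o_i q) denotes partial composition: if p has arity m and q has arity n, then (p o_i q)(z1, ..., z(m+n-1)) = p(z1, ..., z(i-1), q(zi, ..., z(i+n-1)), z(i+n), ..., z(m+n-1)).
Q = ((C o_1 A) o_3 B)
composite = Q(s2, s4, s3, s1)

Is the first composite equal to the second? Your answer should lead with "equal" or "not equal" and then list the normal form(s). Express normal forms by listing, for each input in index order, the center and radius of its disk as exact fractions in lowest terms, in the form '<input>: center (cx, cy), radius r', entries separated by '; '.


equal; the common form is s1: center (-1/4, 1/18), radius 1/72; s2: center (11/20, -19/40), radius 1/100; s3: center (-1/4, -1/18), radius 1/45; s4: center (11/20, -21/40), radius 1/90

The first expression reduces to s1: center (-1/4, 1/18), radius 1/72; s2: center (11/20, -19/40), radius 1/100; s3: center (-1/4, -1/18), radius 1/45; s4: center (11/20, -21/40), radius 1/90
The second expression reduces to s1: center (-1/4, 1/18), radius 1/72; s2: center (11/20, -19/40), radius 1/100; s3: center (-1/4, -1/18), radius 1/45; s4: center (11/20, -21/40), radius 1/90
Same normal form: equal.


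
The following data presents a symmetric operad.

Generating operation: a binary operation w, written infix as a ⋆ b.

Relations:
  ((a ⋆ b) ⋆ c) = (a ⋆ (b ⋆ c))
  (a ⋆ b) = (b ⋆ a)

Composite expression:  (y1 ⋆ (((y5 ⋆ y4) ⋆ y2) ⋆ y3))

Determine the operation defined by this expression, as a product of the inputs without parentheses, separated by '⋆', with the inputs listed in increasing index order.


y1 ⋆ y2 ⋆ y3 ⋆ y4 ⋆ y5

With w associative and commutative, the y-input set is all that matters.
(y5 ⋆ y4) flattens to y5 ⋆ y4
((y5 ⋆ y4) ⋆ y2) flattens to y5 ⋆ y4 ⋆ y2
(((y5 ⋆ y4) ⋆ y2) ⋆ y3) flattens to y5 ⋆ y4 ⋆ y2 ⋆ y3
(y1 ⋆ (((y5 ⋆ y4) ⋆ y2) ⋆ y3)) flattens to y1 ⋆ y5 ⋆ y4 ⋆ y2 ⋆ y3
the factors in increasing index order: y1 ⋆ y2 ⋆ y3 ⋆ y4 ⋆ y5


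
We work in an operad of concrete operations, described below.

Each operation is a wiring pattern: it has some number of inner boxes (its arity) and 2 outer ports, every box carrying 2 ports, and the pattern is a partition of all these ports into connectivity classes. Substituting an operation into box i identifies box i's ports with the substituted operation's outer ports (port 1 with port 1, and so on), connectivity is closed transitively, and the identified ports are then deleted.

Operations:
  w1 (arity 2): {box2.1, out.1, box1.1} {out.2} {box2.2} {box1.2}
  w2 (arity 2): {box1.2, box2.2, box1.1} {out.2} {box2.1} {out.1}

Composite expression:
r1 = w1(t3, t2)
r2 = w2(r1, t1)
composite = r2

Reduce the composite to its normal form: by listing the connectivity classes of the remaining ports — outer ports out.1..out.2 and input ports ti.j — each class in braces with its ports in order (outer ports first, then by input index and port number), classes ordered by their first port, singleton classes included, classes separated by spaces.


Reachability decides: close wires over w2-identified ports.
stage w1: inputs (t3, t2), connectivity {out.1, t2.1, t3.1} {out.2} {t2.2} {t3.2}, out.j its boundary
stage w2: inputs (t3, t2, t1), connectivity {out.1} {out.2} {t1.1} {t1.2, t2.1, t3.1} {t2.2} {t3.2}, out.j its boundary

{out.1} {out.2} {t1.1} {t1.2, t2.1, t3.1} {t2.2} {t3.2}


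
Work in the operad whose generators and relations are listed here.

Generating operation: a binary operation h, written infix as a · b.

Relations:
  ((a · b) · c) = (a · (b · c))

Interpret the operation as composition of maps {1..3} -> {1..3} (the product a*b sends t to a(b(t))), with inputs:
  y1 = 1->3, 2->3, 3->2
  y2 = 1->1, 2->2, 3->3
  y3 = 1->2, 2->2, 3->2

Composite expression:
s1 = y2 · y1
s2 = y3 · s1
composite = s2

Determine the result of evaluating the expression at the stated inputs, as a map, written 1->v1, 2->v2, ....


1->2, 2->2, 3->2

(y2 · y1) = 1->3, 2->3, 3->2
(y3 · (y2 · y1)) = 1->2, 2->2, 3->2


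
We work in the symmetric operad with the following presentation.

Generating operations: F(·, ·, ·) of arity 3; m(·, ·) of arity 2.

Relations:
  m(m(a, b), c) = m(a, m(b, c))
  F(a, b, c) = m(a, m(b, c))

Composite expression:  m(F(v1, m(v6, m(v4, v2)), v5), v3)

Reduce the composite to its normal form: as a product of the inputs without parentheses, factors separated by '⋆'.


v1 ⋆ v6 ⋆ v4 ⋆ v2 ⋆ v5 ⋆ v3


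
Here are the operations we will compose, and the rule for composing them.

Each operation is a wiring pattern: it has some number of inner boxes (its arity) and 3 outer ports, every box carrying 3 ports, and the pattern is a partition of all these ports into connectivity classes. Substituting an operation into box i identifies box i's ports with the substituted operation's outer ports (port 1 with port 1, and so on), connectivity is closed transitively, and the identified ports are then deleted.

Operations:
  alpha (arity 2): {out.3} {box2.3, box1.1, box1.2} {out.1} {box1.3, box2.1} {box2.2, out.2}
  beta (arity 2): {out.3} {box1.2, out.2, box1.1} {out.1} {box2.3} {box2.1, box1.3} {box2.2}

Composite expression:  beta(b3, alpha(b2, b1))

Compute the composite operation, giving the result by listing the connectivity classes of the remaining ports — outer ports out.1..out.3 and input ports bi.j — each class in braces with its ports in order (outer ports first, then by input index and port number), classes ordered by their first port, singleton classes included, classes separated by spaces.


After gluing at beta, chains via deleted ports link the b-ports.
the subtree at alpha composes to {out.1} {out.2, b1.2} {out.3} {b1.1, b2.3} {b1.3, b2.1, b2.2} on (b2, b1); out.j = own outer ports
the subtree at beta composes to {out.1} {out.2, b3.1, b3.2} {out.3} {b1.1, b2.3} {b1.2} {b1.3, b2.1, b2.2} {b3.3} on (b3, b2, b1); out.j = own outer ports

{out.1} {out.2, b3.1, b3.2} {out.3} {b1.1, b2.3} {b1.2} {b1.3, b2.1, b2.2} {b3.3}


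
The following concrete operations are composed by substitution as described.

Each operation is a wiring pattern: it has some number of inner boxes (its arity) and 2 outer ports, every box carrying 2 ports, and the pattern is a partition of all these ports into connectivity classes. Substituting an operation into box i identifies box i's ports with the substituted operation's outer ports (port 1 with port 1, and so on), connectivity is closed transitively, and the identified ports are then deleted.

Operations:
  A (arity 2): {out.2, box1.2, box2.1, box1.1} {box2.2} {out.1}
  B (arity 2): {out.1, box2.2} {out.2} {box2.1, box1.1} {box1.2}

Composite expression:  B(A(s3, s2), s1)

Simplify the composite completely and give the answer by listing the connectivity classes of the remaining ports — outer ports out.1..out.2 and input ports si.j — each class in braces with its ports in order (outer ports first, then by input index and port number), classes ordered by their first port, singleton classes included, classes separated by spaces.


Substituting into B glues patterns; closure does the rest.
A over (s3, s2) gives {out.1} {out.2, s2.1, s3.1, s3.2} {s2.2}, out.j being that stage's outer ports
B over (s3, s2, s1) gives {out.1, s1.2} {out.2} {s1.1} {s2.1, s3.1, s3.2} {s2.2}, out.j being that stage's outer ports

{out.1, s1.2} {out.2} {s1.1} {s2.1, s3.1, s3.2} {s2.2}


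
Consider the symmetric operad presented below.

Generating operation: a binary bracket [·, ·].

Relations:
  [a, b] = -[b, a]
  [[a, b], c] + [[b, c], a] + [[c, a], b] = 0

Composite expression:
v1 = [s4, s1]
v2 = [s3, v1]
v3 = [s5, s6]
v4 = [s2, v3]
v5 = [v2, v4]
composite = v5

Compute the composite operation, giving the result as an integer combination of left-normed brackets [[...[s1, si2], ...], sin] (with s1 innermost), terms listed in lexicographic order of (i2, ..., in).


[[[[[s1, s4], s3], s2], s5], s6] - [[[[[s1, s4], s3], s2], s6], s5] - [[[[[s1, s4], s3], s5], s6], s2] + [[[[[s1, s4], s3], s6], s5], s2]

Left-normed coefficients sit on the s1-initial expansion words.
Composite bracket: [[s3, [s4, s1]], [s2, [s5, s6]]]
The bracket unfolds into 32 signed words via [a, b] = ab - ba (2^5 = 32).
The s1-initial words carry the normal form:
  word s1s4s3s2s5s6 has sign +1, contributing +[[[[[s1, s4], s3], s2], s5], s6]
  word s1s4s3s2s6s5 has sign -1, contributing -[[[[[s1, s4], s3], s2], s6], s5]
  word s1s4s3s5s6s2 has sign -1, contributing -[[[[[s1, s4], s3], s5], s6], s2]
  word s1s4s3s6s5s2 has sign +1, contributing +[[[[[s1, s4], s3], s6], s5], s2]


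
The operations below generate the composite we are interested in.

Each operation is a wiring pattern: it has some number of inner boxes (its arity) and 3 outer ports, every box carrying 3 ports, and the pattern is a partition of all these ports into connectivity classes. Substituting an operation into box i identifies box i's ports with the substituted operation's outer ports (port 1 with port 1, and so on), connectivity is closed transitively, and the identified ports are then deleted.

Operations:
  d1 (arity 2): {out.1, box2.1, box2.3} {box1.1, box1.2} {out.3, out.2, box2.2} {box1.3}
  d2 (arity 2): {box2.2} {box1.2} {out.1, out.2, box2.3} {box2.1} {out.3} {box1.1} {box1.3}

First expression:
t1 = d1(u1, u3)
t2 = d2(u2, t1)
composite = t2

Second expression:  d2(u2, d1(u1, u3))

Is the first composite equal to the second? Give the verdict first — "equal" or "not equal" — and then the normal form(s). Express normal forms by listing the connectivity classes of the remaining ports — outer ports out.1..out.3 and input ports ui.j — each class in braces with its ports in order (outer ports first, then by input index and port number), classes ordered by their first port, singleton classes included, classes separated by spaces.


equal: each reduces to {out.1, out.2, u3.2} {out.3} {u1.1, u1.2} {u1.3} {u2.1} {u2.2} {u2.3} {u3.1, u3.3}

In normal form, the first expression is {out.1, out.2, u3.2} {out.3} {u1.1, u1.2} {u1.3} {u2.1} {u2.2} {u2.3} {u3.1, u3.3}
In normal form, the second expression is {out.1, out.2, u3.2} {out.3} {u1.1, u1.2} {u1.3} {u2.1} {u2.2} {u2.3} {u3.1, u3.3}
The normal forms match — equal.


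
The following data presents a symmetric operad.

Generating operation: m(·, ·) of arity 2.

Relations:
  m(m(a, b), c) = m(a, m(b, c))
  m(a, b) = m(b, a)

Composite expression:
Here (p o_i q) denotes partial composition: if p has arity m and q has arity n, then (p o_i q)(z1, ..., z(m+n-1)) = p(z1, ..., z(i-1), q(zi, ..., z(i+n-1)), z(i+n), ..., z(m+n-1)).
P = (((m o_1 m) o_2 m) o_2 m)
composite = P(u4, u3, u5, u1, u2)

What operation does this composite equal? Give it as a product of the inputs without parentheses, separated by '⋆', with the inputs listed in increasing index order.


u1 ⋆ u2 ⋆ u3 ⋆ u4 ⋆ u5

Shape and order are irrelevant to m; the u-input set decides.
m(u3, u5) reduces to u3 ⋆ u5
m(m(u3, u5), u1) reduces to u3 ⋆ u5 ⋆ u1
m(u4, m(m(u3, u5), u1)) reduces to u4 ⋆ u3 ⋆ u5 ⋆ u1
m(m(u4, m(m(u3, u5), u1)), u2) reduces to u4 ⋆ u3 ⋆ u5 ⋆ u1 ⋆ u2
sorting the factors by input index: u1 ⋆ u2 ⋆ u3 ⋆ u4 ⋆ u5


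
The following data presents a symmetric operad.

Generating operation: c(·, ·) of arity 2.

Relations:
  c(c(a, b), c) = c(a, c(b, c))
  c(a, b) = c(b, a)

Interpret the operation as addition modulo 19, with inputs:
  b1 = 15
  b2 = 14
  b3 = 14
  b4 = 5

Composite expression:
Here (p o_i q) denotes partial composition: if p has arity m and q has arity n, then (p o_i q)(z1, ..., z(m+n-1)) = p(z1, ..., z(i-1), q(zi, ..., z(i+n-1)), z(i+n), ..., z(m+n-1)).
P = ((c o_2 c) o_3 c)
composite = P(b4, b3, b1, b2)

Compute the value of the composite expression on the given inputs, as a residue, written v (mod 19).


10 (mod 19)

c(b1, b2) = 10
c(b3, c(b1, b2)) = 5
c(b4, c(b3, c(b1, b2))) = 10


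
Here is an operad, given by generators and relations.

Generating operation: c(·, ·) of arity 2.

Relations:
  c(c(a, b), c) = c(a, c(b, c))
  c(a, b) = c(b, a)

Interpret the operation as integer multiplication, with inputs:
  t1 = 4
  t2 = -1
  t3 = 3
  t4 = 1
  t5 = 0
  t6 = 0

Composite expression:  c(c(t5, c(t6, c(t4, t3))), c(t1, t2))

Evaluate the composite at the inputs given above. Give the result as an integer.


c(t4, t3) = 3
c(t6, c(t4, t3)) = 0
c(t5, c(t6, c(t4, t3))) = 0
c(t1, t2) = -4
c(c(t5, c(t6, c(t4, t3))), c(t1, t2)) = 0

0


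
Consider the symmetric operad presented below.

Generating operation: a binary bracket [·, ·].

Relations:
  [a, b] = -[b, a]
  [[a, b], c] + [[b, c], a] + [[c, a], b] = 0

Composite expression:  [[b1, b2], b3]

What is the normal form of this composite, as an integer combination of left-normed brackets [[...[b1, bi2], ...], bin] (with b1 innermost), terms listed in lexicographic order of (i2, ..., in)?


[[b1, b2], b3]


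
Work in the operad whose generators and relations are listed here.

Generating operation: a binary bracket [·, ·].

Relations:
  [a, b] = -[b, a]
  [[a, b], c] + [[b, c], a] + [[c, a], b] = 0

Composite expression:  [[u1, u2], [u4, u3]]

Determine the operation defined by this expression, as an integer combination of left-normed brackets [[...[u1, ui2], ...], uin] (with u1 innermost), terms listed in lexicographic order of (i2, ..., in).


-[[[u1, u2], u3], u4] + [[[u1, u2], u4], u3]

A multilinear Lie element is pinned by u1-initial words (u1 innermost).
Composite bracket: [[u1, u2], [u4, u3]]
Applying ab - ba throughout gives 8 signed words (2^3 = 8).
The u1-initial words carry the normal form:
  u1u2u3u4 (sign -1) contributes -[[[u1, u2], u3], u4]
  u1u2u4u3 (sign +1) contributes +[[[u1, u2], u4], u3]


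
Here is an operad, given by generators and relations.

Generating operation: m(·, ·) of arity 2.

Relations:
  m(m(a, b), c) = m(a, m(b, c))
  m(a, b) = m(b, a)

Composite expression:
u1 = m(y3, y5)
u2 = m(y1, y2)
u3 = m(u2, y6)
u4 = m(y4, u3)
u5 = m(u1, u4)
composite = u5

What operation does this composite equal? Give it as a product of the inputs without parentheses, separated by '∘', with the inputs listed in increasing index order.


y1 ∘ y2 ∘ y3 ∘ y4 ∘ y5 ∘ y6

Reordering under m is free, so list the y-inputs canonically.
m(y3, y5) unparenthesizes to y3 ∘ y5
m(y1, y2) unparenthesizes to y1 ∘ y2
m(m(y1, y2), y6) unparenthesizes to y1 ∘ y2 ∘ y6
m(y4, m(m(y1, y2), y6)) unparenthesizes to y4 ∘ y1 ∘ y2 ∘ y6
m(m(y3, y5), m(y4, m(m(y1, y2), y6))) unparenthesizes to y3 ∘ y5 ∘ y4 ∘ y1 ∘ y2 ∘ y6
commutativity sorts the factors: y1 ∘ y2 ∘ y3 ∘ y4 ∘ y5 ∘ y6


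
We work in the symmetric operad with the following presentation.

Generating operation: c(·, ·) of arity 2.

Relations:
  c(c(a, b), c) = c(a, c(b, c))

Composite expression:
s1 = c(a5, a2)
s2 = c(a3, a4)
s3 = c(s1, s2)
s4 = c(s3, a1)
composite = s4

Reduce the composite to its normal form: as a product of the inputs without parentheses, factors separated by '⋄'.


Associativity of c dissolves the nesting; only the a-input order survives.
c(a5, a2) unparenthesizes to a5 ⋄ a2
c(a3, a4) unparenthesizes to a3 ⋄ a4
c(c(a5, a2), c(a3, a4)) unparenthesizes to a5 ⋄ a2 ⋄ a3 ⋄ a4
c(c(c(a5, a2), c(a3, a4)), a1) unparenthesizes to a5 ⋄ a2 ⋄ a3 ⋄ a4 ⋄ a1

a5 ⋄ a2 ⋄ a3 ⋄ a4 ⋄ a1


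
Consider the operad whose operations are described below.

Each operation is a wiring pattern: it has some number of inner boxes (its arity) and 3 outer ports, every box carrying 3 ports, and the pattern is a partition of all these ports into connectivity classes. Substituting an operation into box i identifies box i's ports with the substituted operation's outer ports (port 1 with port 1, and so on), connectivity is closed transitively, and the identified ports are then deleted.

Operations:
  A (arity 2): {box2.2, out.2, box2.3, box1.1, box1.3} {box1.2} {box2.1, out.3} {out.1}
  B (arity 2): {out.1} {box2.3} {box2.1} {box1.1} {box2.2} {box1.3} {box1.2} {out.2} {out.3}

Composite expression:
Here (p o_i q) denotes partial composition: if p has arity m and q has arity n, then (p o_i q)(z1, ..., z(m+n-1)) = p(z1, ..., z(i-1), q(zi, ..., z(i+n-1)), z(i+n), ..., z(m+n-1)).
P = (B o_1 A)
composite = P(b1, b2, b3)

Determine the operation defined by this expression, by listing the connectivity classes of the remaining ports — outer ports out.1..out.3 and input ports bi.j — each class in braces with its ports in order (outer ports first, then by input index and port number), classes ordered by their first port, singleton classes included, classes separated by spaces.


{out.1} {out.2} {out.3} {b1.1, b1.3, b2.2, b2.3} {b1.2} {b2.1} {b3.1} {b3.2} {b3.3}

After gluing at B, chains via deleted ports link the b-ports.
after A, the pattern on (b1, b2) reads {out.1} {out.2, b1.1, b1.3, b2.2, b2.3} {out.3, b2.1} {b1.2} (out.j = its outer ports)
after B, the pattern on (b1, b2, b3) reads {out.1} {out.2} {out.3} {b1.1, b1.3, b2.2, b2.3} {b1.2} {b2.1} {b3.1} {b3.2} {b3.3} (out.j = its outer ports)


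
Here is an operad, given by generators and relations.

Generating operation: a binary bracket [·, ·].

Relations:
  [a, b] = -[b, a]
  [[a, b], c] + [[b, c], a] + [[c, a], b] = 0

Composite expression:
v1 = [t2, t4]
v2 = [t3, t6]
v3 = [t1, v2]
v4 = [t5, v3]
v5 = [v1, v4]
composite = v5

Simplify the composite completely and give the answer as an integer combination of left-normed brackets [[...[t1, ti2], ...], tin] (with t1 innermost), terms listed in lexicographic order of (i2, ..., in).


Antisymmetry and Jacobi reduce to t1-anchored left-normed brackets.
Composite bracket: [[t2, t4], [t5, [t1, [t3, t6]]]]
Under [a, b] = ab - ba we get 32 signed associative words (2^5 = 32).
Words beginning with t1 determine it all:
  t1t3t6t5t2t4 (sign +1) contributes +[[[[[t1, t3], t6], t5], t2], t4]
  t1t3t6t5t4t2 (sign -1) contributes -[[[[[t1, t3], t6], t5], t4], t2]
  t1t6t3t5t2t4 (sign -1) contributes -[[[[[t1, t6], t3], t5], t2], t4]
  t1t6t3t5t4t2 (sign +1) contributes +[[[[[t1, t6], t3], t5], t4], t2]

[[[[[t1, t3], t6], t5], t2], t4] - [[[[[t1, t3], t6], t5], t4], t2] - [[[[[t1, t6], t3], t5], t2], t4] + [[[[[t1, t6], t3], t5], t4], t2]


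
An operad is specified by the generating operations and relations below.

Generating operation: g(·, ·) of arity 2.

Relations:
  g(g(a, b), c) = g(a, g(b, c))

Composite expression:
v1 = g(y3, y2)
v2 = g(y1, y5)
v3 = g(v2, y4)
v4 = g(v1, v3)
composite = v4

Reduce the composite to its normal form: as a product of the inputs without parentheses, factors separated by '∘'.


y3 ∘ y2 ∘ y1 ∘ y5 ∘ y4

Under associativity of g, the answer is the y's in reading order.
g(y3, y2) reduces to y3 ∘ y2
g(y1, y5) reduces to y1 ∘ y5
g(g(y1, y5), y4) reduces to y1 ∘ y5 ∘ y4
g(g(y3, y2), g(g(y1, y5), y4)) reduces to y3 ∘ y2 ∘ y1 ∘ y5 ∘ y4


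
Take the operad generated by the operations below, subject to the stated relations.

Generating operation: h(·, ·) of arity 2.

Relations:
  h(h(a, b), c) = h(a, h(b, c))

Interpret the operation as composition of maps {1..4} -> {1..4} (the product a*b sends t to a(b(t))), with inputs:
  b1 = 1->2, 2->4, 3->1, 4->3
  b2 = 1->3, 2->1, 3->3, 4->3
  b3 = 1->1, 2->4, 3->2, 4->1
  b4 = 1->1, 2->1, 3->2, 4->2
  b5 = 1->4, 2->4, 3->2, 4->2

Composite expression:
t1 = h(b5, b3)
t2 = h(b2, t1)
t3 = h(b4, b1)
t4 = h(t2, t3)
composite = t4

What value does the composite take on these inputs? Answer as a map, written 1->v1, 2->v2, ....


1->3, 2->1, 3->3, 4->1

h(b5, b3) = 1->4, 2->2, 3->4, 4->4
h(b2, h(b5, b3)) = 1->3, 2->1, 3->3, 4->3
h(b4, b1) = 1->1, 2->2, 3->1, 4->2
h(h(b2, h(b5, b3)), h(b4, b1)) = 1->3, 2->1, 3->3, 4->1


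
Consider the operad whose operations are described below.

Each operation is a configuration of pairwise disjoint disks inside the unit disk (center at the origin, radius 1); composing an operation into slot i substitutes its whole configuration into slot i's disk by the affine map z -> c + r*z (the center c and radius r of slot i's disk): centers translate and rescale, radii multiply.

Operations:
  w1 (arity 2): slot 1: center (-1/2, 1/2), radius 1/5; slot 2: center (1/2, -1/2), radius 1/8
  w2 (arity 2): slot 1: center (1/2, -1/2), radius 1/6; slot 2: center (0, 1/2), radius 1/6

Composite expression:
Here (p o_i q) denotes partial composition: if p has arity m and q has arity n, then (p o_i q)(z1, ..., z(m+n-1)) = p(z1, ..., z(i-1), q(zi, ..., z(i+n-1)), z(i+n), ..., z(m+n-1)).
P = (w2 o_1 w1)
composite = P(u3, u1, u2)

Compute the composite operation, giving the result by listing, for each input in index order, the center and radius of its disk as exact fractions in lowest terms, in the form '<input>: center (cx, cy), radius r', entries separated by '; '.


Affine substitution under w2: radii multiply and u-centers shift.
for u3, the 2-step affine chain lands on center (5/12, -5/12), radius 1/30
for u1, the 2-step affine chain lands on center (7/12, -7/12), radius 1/48
for u2, the 1-step affine chain lands on center (0, 1/2), radius 1/6

u1: center (7/12, -7/12), radius 1/48; u2: center (0, 1/2), radius 1/6; u3: center (5/12, -5/12), radius 1/30


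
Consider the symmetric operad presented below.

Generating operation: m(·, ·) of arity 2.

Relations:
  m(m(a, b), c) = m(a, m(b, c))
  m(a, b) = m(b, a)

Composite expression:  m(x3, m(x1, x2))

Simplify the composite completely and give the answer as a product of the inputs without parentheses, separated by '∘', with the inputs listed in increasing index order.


x1 ∘ x2 ∘ x3

Shape and order are irrelevant to m; the x-input set decides.
m(x1, x2) spells out as x1 ∘ x2
m(x3, m(x1, x2)) spells out as x3 ∘ x1 ∘ x2
reordering the factors by index: x1 ∘ x2 ∘ x3


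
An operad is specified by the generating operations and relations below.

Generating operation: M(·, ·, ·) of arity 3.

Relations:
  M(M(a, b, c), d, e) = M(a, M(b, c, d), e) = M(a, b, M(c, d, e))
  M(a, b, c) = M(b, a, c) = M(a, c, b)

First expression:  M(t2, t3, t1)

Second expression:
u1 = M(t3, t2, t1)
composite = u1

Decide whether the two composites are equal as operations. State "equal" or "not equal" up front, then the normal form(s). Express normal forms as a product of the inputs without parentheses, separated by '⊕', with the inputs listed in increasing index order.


equal — both sides give t1 ⊕ t2 ⊕ t3

The first expression reduces to t1 ⊕ t2 ⊕ t3
The second expression reduces to t1 ⊕ t2 ⊕ t3
Identical normal forms: equal.


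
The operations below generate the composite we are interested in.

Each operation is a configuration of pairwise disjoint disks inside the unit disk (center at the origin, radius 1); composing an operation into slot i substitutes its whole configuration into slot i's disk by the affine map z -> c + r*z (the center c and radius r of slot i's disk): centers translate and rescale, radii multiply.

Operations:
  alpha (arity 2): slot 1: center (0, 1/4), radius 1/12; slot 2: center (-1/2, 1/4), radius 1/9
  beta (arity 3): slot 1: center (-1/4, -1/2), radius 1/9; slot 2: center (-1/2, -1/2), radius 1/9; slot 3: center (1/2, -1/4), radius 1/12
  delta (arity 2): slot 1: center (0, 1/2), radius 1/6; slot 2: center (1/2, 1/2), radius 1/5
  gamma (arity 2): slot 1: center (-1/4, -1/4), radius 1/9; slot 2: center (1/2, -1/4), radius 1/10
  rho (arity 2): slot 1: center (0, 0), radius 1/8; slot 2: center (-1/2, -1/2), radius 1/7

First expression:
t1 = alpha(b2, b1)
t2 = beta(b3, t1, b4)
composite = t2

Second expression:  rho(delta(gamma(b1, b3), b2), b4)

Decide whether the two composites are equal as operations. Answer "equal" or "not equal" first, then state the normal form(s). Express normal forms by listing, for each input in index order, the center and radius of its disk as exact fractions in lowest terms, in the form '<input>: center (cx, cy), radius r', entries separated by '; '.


The first composite normalizes to b1: center (-5/9, -17/36), radius 1/81; b2: center (-1/2, -17/36), radius 1/108; b3: center (-1/4, -1/2), radius 1/9; b4: center (1/2, -1/4), radius 1/12
The second composite normalizes to b1: center (-1/192, 11/192), radius 1/432; b2: center (1/16, 1/16), radius 1/40; b3: center (1/96, 11/192), radius 1/480; b4: center (-1/2, -1/2), radius 1/7
The normal forms differ: not equal.

not equal: they reduce to b1: center (-5/9, -17/36), radius 1/81; b2: center (-1/2, -17/36), radius 1/108; b3: center (-1/4, -1/2), radius 1/9; b4: center (1/2, -1/4), radius 1/12 and b1: center (-1/192, 11/192), radius 1/432; b2: center (1/16, 1/16), radius 1/40; b3: center (1/96, 11/192), radius 1/480; b4: center (-1/2, -1/2), radius 1/7


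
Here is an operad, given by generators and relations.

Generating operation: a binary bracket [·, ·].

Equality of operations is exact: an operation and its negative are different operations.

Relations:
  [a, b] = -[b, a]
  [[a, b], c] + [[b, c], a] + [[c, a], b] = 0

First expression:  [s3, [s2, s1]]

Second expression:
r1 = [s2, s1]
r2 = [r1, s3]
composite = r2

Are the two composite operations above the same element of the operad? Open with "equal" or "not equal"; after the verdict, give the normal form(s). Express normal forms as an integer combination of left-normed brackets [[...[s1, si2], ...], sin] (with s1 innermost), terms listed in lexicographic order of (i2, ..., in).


The first expression reduces to [[s1, s2], s3]
The second expression reduces to -[[s1, s2], s3]
No match — not equal.

not equal: they reduce to [[s1, s2], s3] and -[[s1, s2], s3]


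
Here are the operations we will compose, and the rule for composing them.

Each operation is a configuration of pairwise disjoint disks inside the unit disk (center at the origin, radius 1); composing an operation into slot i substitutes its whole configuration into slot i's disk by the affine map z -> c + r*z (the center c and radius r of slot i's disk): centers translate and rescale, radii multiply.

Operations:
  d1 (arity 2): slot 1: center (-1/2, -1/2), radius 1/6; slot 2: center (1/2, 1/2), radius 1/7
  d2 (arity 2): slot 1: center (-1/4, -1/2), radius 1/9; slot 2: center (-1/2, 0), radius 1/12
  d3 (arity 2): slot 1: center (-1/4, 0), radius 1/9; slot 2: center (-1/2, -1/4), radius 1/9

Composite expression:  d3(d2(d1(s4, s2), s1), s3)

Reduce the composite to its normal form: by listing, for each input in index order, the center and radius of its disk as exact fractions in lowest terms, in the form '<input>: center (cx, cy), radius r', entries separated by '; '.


Each s-disk chains the slot maps above it in d3; radii multiply.
s4 passes through 3 substitutions, ending at center (-23/81, -5/81), radius 1/486
s2 passes through 3 substitutions, ending at center (-22/81, -4/81), radius 1/567
s1 passes through 2 substitutions, ending at center (-11/36, 0), radius 1/108
s3 passes through 1 substitution, ending at center (-1/2, -1/4), radius 1/9

s1: center (-11/36, 0), radius 1/108; s2: center (-22/81, -4/81), radius 1/567; s3: center (-1/2, -1/4), radius 1/9; s4: center (-23/81, -5/81), radius 1/486


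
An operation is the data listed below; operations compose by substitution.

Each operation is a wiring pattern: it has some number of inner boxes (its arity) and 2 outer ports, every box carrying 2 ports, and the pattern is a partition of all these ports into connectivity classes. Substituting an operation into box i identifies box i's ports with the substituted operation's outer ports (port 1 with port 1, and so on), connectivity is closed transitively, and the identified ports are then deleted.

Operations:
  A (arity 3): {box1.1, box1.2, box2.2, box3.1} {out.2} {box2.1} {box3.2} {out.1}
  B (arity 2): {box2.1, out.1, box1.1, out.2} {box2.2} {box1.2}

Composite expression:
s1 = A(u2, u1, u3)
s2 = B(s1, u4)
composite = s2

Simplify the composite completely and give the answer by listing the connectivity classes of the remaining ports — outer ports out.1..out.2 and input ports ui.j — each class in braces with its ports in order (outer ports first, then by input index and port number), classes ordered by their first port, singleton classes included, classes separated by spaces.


{out.1, out.2, u4.1} {u1.1} {u1.2, u2.1, u2.2, u3.1} {u3.2} {u4.2}

Treat the ports identified at B as solder joints: merge, then drop.
through A, on inputs (u2, u1, u3): {out.1} {out.2} {u1.1} {u1.2, u2.1, u2.2, u3.1} {u3.2} (out.j = stage outer ports)
through B, on inputs (u2, u1, u3, u4): {out.1, out.2, u4.1} {u1.1} {u1.2, u2.1, u2.2, u3.1} {u3.2} {u4.2} (out.j = stage outer ports)


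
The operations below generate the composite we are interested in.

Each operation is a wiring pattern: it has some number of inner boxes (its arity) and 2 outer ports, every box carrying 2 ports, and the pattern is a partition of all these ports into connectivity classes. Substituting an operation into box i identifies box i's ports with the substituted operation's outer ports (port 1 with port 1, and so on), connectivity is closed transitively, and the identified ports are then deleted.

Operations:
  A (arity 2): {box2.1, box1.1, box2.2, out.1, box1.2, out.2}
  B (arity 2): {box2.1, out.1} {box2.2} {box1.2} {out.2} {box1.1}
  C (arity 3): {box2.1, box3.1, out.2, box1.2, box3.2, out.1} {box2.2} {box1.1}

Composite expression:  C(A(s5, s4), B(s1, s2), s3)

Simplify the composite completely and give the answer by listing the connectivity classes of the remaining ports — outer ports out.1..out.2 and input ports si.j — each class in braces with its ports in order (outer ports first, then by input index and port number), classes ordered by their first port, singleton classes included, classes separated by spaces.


{out.1, out.2, s2.1, s3.1, s3.2, s4.1, s4.2, s5.1, s5.2} {s1.1} {s1.2} {s2.2}


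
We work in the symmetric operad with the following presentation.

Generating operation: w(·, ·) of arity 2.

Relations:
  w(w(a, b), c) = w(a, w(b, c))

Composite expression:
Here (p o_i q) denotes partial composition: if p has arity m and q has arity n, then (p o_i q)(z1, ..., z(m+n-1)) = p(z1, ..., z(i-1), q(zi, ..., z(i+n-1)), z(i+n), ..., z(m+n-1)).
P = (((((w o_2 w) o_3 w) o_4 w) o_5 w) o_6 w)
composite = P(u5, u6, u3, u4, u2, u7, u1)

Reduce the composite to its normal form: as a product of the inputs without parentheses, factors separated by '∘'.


u5 ∘ u6 ∘ u3 ∘ u4 ∘ u2 ∘ u7 ∘ u1

All parenthesizations of w agree; list the u-inputs left to right.
w(u7, u1) spells out as u7 ∘ u1
w(u2, w(u7, u1)) spells out as u2 ∘ u7 ∘ u1
w(u4, w(u2, w(u7, u1))) spells out as u4 ∘ u2 ∘ u7 ∘ u1
w(u3, w(u4, w(u2, w(u7, u1)))) spells out as u3 ∘ u4 ∘ u2 ∘ u7 ∘ u1
w(u6, w(u3, w(u4, w(u2, w(u7, u1))))) spells out as u6 ∘ u3 ∘ u4 ∘ u2 ∘ u7 ∘ u1
w(u5, w(u6, w(u3, w(u4, w(u2, w(u7, u1)))))) spells out as u5 ∘ u6 ∘ u3 ∘ u4 ∘ u2 ∘ u7 ∘ u1


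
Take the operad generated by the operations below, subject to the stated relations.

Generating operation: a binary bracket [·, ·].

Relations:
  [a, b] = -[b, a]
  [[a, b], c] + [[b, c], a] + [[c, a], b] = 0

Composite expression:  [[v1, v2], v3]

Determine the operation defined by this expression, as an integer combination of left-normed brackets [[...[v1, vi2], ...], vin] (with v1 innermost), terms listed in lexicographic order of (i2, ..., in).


Skip Jacobi rewriting: expand, keep v1-initial words, read off terms.
Composite bracket: [[v1, v2], v3]
Applying ab - ba throughout gives 4 signed words (2^2 = 4).
Keep just the words that open with v1:
  v1v2v3 appears with sign +1, giving the term +[[v1, v2], v3]

[[v1, v2], v3]


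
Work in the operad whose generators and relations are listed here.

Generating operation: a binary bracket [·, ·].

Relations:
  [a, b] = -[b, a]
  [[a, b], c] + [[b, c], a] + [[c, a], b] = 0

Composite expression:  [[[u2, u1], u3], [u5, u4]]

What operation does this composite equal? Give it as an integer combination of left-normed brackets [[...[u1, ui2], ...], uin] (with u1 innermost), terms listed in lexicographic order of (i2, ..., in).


[[[[u1, u2], u3], u4], u5] - [[[[u1, u2], u3], u5], u4]

A multilinear Lie element is pinned by u1-initial words (u1 innermost).
Composite bracket: [[[u2, u1], u3], [u5, u4]]
Expanding via [a, b] = ab - ba: 16 signed words (2^4 = 16).
Keep just the words that open with u1:
  u1u2u3u4u5 (sign +1) contributes +[[[[u1, u2], u3], u4], u5]
  u1u2u3u5u4 (sign -1) contributes -[[[[u1, u2], u3], u5], u4]


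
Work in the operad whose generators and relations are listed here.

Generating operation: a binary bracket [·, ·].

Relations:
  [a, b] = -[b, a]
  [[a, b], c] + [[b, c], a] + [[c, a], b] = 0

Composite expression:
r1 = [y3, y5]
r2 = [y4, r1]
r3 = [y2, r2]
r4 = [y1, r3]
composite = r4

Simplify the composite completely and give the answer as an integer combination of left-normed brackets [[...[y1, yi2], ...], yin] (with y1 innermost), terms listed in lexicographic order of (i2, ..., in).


Skip Jacobi rewriting: expand, keep y1-initial words, read off terms.
Composite bracket: [y1, [y2, [y4, [y3, y5]]]]
Applying ab - ba throughout gives 16 signed words (2^4 = 16).
Words beginning with y1 determine it all:
  the word y1y2y3y5y4 carries sign -1 and contributes -[[[[y1, y2], y3], y5], y4]
  the word y1y2y4y3y5 carries sign +1 and contributes +[[[[y1, y2], y4], y3], y5]
  the word y1y2y4y5y3 carries sign -1 and contributes -[[[[y1, y2], y4], y5], y3]
  the word y1y2y5y3y4 carries sign +1 and contributes +[[[[y1, y2], y5], y3], y4]
  the word y1y3y5y4y2 carries sign +1 and contributes +[[[[y1, y3], y5], y4], y2]
  the word y1y4y3y5y2 carries sign -1 and contributes -[[[[y1, y4], y3], y5], y2]
  the word y1y4y5y3y2 carries sign +1 and contributes +[[[[y1, y4], y5], y3], y2]
  the word y1y5y3y4y2 carries sign -1 and contributes -[[[[y1, y5], y3], y4], y2]

-[[[[y1, y2], y3], y5], y4] + [[[[y1, y2], y4], y3], y5] - [[[[y1, y2], y4], y5], y3] + [[[[y1, y2], y5], y3], y4] + [[[[y1, y3], y5], y4], y2] - [[[[y1, y4], y3], y5], y2] + [[[[y1, y4], y5], y3], y2] - [[[[y1, y5], y3], y4], y2]


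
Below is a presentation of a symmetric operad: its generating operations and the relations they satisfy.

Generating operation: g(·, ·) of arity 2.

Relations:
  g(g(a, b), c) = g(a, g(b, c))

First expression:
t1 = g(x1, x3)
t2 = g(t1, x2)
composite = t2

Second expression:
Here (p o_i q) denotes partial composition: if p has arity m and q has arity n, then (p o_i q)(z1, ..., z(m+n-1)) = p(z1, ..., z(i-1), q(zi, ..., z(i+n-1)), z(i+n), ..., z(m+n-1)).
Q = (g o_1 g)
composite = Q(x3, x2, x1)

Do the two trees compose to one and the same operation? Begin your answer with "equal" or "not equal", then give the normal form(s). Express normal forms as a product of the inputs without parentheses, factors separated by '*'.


not equal; the first gives x1 * x3 * x2 and the second x3 * x2 * x1


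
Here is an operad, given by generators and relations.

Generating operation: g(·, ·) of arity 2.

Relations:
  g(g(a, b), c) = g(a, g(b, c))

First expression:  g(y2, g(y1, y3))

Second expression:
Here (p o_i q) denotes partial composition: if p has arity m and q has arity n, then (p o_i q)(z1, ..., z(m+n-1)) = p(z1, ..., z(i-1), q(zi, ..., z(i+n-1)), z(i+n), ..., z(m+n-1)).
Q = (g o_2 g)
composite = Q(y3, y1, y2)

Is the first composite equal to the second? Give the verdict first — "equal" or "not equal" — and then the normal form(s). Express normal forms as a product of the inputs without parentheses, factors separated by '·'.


not equal: they reduce to y2 · y1 · y3 and y3 · y1 · y2

Reducing the first expression gives y2 · y1 · y3
Reducing the second expression gives y3 · y1 · y2
No match — not equal.


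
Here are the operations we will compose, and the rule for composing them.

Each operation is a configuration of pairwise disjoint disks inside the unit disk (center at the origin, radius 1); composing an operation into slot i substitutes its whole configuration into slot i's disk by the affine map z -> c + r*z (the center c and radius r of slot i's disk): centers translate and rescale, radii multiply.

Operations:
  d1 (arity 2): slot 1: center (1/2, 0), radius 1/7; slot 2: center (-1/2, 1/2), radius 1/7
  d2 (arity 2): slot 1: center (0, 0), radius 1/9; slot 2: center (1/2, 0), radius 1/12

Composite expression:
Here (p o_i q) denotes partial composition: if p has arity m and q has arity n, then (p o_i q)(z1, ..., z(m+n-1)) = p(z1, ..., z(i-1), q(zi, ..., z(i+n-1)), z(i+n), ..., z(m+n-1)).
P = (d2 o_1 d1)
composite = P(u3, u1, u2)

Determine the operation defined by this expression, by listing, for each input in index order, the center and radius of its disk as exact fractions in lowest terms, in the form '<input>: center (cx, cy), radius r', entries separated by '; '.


Each u-disk chains the slot maps above it in d2; radii multiply.
for u3, the 2-step affine chain lands on center (1/18, 0), radius 1/63
for u1, the 2-step affine chain lands on center (-1/18, 1/18), radius 1/63
for u2, the 1-step affine chain lands on center (1/2, 0), radius 1/12

u1: center (-1/18, 1/18), radius 1/63; u2: center (1/2, 0), radius 1/12; u3: center (1/18, 0), radius 1/63


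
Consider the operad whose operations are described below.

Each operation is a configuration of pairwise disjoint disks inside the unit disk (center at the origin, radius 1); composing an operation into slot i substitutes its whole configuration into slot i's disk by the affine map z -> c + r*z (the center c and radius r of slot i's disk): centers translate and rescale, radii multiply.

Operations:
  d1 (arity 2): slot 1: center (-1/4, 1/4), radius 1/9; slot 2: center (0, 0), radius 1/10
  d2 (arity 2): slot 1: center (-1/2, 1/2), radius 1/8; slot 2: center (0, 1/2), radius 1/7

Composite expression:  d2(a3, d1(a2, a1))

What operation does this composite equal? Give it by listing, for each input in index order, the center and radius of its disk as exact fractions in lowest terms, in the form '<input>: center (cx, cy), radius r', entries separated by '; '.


a1: center (0, 1/2), radius 1/70; a2: center (-1/28, 15/28), radius 1/63; a3: center (-1/2, 1/2), radius 1/8

Below d2, radii multiply path by path; the a-disk centers shift.
a3 passes through 1 substitution, ending at center (-1/2, 1/2), radius 1/8
a2 passes through 2 substitutions, ending at center (-1/28, 15/28), radius 1/63
a1 passes through 2 substitutions, ending at center (0, 1/2), radius 1/70


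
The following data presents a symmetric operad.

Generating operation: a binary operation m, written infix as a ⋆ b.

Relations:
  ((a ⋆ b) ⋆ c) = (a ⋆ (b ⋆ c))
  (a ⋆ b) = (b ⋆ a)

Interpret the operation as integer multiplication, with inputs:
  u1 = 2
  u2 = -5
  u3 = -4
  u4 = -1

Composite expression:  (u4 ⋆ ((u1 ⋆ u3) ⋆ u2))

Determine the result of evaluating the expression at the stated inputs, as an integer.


(u1 ⋆ u3) = -8
((u1 ⋆ u3) ⋆ u2) = 40
(u4 ⋆ ((u1 ⋆ u3) ⋆ u2)) = -40

-40


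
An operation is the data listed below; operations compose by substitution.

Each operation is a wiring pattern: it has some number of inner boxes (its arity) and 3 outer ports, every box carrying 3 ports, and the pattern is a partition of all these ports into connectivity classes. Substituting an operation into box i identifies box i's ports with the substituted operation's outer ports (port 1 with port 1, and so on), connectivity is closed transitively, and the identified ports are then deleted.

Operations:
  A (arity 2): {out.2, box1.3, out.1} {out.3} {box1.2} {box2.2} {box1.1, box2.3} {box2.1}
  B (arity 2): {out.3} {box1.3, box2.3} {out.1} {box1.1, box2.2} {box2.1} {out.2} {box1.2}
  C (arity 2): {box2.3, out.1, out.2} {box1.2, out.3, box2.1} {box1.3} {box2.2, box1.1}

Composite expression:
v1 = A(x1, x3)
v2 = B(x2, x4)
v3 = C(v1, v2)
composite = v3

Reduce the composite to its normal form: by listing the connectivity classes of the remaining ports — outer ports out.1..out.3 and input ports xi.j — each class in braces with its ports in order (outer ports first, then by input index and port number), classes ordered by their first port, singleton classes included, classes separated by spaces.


{out.1, out.2} {out.3, x1.3} {x1.1, x3.3} {x1.2} {x2.1, x4.2} {x2.2} {x2.3, x4.3} {x3.1} {x3.2} {x4.1}

Connectivity passes through glued C-boundaries; trace each wire chain.
after A, the pattern on (x1, x3) reads {out.1, out.2, x1.3} {out.3} {x1.1, x3.3} {x1.2} {x3.1} {x3.2} (out.j = its outer ports)
after B, the pattern on (x2, x4) reads {out.1} {out.2} {out.3} {x2.1, x4.2} {x2.2} {x2.3, x4.3} {x4.1} (out.j = its outer ports)
after C, the pattern on (x1, x3, x2, x4) reads {out.1, out.2} {out.3, x1.3} {x1.1, x3.3} {x1.2} {x2.1, x4.2} {x2.2} {x2.3, x4.3} {x3.1} {x3.2} {x4.1} (out.j = its outer ports)
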